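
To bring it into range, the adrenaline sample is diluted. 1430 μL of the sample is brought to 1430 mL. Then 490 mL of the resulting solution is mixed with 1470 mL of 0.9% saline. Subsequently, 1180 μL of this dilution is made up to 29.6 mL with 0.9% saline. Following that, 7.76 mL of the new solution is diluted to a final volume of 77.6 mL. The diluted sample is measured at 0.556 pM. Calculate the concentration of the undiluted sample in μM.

Overall dilution factor = 1000 × 4 × 25.08 × 10 = 1.00 × 10⁶.
Original = 0.556 pM × 1.00 × 10⁶ = 5.58 × 10⁵ pM = 0.558 μM.

0.558 μM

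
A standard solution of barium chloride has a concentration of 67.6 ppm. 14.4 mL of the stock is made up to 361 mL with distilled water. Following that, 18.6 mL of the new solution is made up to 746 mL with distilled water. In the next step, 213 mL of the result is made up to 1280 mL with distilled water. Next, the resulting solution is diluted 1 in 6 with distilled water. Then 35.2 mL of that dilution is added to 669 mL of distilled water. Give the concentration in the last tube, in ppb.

0.0932 ppb

Overall dilution factor = 25.07 × 40.11 × 6.009 × 6 × 20.01 = 7.25 × 10⁵.
67.6 ppm / 7.25 × 10⁵ = 9.32 × 10⁻⁵ ppm = 0.0932 ppb.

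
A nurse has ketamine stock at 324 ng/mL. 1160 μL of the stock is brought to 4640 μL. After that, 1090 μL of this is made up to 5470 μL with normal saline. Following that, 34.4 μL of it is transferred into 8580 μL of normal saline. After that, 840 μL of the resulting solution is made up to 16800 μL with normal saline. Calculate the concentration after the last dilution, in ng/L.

3.22 ng/L

Overall dilution factor = 4 × 5.018 × 250.4 × 20 = 1.01 × 10⁵.
324 ng/mL / 1.01 × 10⁵ = 3.22 × 10⁻³ ng/mL = 3.22 ng/L.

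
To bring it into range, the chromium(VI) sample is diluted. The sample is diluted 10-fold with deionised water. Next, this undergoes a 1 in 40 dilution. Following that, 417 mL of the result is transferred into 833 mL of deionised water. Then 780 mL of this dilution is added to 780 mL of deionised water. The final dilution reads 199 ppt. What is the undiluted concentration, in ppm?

Overall dilution factor = 10 × 40 × 2.998 × 2 = 2398.
Original = 199 ppt × 2398 = 4.77 × 10⁵ ppt = 0.477 ppm.

0.477 ppm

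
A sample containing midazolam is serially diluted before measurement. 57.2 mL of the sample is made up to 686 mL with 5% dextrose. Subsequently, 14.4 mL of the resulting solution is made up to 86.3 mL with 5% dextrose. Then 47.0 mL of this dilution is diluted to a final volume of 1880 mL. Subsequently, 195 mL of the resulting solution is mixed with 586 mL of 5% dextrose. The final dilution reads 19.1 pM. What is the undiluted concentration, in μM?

Overall dilution factor = 11.99 × 5.993 × 40 × 4.005 = 1.15 × 10⁴.
Original = 19.1 pM × 1.15 × 10⁴ = 2.20 × 10⁵ pM = 0.220 μM.

0.220 μM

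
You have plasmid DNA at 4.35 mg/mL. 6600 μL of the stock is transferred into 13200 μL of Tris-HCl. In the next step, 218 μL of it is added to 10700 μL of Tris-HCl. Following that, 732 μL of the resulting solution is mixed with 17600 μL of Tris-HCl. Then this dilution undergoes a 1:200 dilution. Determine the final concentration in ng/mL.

Overall dilution factor = 3 × 50.08 × 25.04 × 200 = 7.53 × 10⁵.
4.35 mg/mL / 7.53 × 10⁵ = 5.78 × 10⁻⁶ mg/mL = 5.78 ng/mL.

5.78 ng/mL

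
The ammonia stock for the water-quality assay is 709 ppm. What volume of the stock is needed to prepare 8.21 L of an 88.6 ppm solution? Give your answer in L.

V₁ = C₂V₂/C₁ = 88.6 × 8.21 / 709 = 1.03 L.

1.03 L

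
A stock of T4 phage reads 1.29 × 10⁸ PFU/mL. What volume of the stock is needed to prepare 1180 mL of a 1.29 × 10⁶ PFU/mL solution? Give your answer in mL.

V₁ = C₂V₂/C₁ = 1.29 × 10⁶ × 1180 / 1.29 × 10⁸ = 11.8 mL.

11.8 mL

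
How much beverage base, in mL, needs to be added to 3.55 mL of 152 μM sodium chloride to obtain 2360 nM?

2360 nM = 2.36 μM.
V₂ = C₁V₁/C₂ = 152 × 3.55 / 2.36 = 229 mL.
Diluent to add = V₂ − V₁ = 229 − 3.55 = 225 mL.

225 mL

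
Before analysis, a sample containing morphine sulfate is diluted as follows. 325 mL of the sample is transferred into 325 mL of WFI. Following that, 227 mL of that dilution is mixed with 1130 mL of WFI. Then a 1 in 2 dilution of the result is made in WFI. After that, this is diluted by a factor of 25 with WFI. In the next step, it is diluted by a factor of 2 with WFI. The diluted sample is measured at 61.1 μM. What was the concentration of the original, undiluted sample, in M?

0.0731 M

Overall dilution factor = 2 × 5.978 × 2 × 25 × 2 = 1196.
Original = 61.1 μM × 1196 = 7.31 × 10⁴ μM = 0.0731 M.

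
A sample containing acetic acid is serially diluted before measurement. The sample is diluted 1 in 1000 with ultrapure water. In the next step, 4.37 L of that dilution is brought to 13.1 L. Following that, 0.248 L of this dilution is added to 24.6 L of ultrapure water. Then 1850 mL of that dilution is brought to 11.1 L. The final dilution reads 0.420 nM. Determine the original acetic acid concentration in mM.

Overall dilution factor = 1000 × 2.998 × 100.2 × 6 = 1.80 × 10⁶.
Original = 0.420 nM × 1.80 × 10⁶ = 7.57 × 10⁵ nM = 0.757 mM.

0.757 mM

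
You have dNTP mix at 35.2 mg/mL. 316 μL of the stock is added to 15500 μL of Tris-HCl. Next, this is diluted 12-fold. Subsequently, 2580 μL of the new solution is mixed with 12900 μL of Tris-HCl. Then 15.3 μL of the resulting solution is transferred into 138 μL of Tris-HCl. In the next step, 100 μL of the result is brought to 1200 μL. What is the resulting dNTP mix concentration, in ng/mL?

81.2 ng/mL

Overall dilution factor = 50.05 × 12 × 6 × 10.02 × 12 = 4.33 × 10⁵.
35.2 mg/mL / 4.33 × 10⁵ = 8.12 × 10⁻⁵ mg/mL = 81.2 ng/mL.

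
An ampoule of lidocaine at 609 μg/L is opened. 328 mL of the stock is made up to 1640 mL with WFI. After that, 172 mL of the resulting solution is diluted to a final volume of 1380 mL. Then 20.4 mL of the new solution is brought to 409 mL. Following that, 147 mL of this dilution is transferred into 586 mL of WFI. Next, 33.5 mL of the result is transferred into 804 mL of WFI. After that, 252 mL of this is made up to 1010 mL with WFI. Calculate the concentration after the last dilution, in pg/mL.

Overall dilution factor = 5 × 8.023 × 20.05 × 4.986 × 25 × 4.008 = 4.02 × 10⁵.
609 μg/L / 4.02 × 10⁵ = 1.52 × 10⁻³ μg/L = 1.52 pg/mL.

1.52 pg/mL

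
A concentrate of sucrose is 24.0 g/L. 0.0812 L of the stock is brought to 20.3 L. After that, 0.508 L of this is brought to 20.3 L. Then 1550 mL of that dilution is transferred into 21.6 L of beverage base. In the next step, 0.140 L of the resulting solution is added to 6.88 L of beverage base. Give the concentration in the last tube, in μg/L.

Overall dilution factor = 250 × 39.96 × 14.94 × 50.14 = 7.48 × 10⁶.
24.0 g/L / 7.48 × 10⁶ = 3.21 × 10⁻⁶ g/L = 3.21 μg/L.

3.21 μg/L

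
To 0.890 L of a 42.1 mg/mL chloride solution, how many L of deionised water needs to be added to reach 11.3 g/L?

2.43 L

11.3 g/L = 11.3 mg/mL.
V₂ = C₁V₁/C₂ = 42.1 × 0.890 / 11.3 = 3.32 L.
Diluent to add = V₂ − V₁ = 3.32 − 0.890 = 2.43 L.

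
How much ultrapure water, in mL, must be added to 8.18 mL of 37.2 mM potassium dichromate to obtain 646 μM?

646 μM = 0.646 mM.
V₂ = C₁V₁/C₂ = 37.2 × 8.18 / 0.646 = 471 mL.
Diluent to add = V₂ − V₁ = 471 − 8.18 = 463 mL.

463 mL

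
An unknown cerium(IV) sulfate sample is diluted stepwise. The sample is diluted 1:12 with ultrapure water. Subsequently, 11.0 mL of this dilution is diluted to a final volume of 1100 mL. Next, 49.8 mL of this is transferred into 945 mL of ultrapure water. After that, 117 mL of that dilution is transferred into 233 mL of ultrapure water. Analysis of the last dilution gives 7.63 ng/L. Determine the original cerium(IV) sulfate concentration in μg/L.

Overall dilution factor = 12 × 100 × 19.98 × 2.991 = 7.17 × 10⁴.
Original = 7.63 ng/L × 7.17 × 10⁴ = 5.47 × 10⁵ ng/L = 547 μg/L.

547 μg/L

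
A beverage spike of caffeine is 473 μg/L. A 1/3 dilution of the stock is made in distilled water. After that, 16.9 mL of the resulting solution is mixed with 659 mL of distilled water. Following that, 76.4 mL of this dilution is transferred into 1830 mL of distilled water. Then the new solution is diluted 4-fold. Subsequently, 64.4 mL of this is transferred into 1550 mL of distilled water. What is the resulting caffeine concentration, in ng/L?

1.58 ng/L

Overall dilution factor = 3 × 39.99 × 24.95 × 4 × 25.07 = 3.00 × 10⁵.
473 μg/L / 3.00 × 10⁵ = 1.58 × 10⁻³ μg/L = 1.58 ng/L.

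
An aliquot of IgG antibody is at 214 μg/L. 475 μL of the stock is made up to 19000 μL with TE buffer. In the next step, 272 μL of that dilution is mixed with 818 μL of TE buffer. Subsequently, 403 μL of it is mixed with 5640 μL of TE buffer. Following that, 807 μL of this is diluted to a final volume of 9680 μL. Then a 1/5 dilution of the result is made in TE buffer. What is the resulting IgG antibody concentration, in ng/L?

Overall dilution factor = 40 × 4.007 × 15.00 × 12.00 × 5 = 1.44 × 10⁵.
214 μg/L / 1.44 × 10⁵ = 1.48 × 10⁻³ μg/L = 1.48 ng/L.

1.48 ng/L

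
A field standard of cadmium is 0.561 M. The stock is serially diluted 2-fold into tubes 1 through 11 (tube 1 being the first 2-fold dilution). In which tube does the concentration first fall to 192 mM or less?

tube 2

Tube n has concentration 0.561 M / 2ⁿ.
Need 2ⁿ ≥ 0.561 M / 192 mM = 2.92, so n ≥ 1.55.
First such tube: n = 2.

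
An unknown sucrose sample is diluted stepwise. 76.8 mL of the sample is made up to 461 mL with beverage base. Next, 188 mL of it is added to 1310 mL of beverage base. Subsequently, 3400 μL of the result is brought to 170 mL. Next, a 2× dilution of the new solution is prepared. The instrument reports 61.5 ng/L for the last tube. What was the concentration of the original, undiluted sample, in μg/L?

294 μg/L

Overall dilution factor = 6.003 × 7.968 × 50 × 2 = 4783.
Original = 61.5 ng/L × 4783 = 2.94 × 10⁵ ng/L = 294 μg/L.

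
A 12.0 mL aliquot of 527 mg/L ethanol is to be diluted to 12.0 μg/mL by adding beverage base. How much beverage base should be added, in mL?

12.0 μg/mL = 12.0 mg/L.
V₂ = C₁V₁/C₂ = 527 × 12.0 / 12.0 = 527 mL.
Diluent to add = V₂ − V₁ = 527 − 12.0 = 515 mL.

515 mL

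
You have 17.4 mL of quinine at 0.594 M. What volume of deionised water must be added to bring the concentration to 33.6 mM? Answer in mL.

290 mL

33.6 mM = 0.0336 M.
V₂ = C₁V₁/C₂ = 0.594 × 17.4 / 0.0336 = 308 mL.
Diluent to add = V₂ − V₁ = 308 − 17.4 = 290 mL.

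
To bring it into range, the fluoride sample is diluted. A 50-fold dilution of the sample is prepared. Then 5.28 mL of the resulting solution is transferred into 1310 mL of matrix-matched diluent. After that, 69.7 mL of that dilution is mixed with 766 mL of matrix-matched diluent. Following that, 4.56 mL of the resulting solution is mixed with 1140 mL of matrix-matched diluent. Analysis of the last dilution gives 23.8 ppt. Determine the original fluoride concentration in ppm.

Overall dilution factor = 50 × 249.1 × 11.99 × 251 = 3.75 × 10⁷.
Original = 23.8 ppt × 3.75 × 10⁷ = 8.92 × 10⁸ ppt = 892 ppm.

892 ppm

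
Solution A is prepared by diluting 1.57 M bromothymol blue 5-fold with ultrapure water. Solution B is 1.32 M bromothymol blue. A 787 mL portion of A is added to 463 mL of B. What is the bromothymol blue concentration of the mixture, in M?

0.687 M

C_A = 1.57 M / 5 = 0.314 M.
C_mix = (C_A·V_A + C_B·V_B)/(V_A + V_B) = (0.314×787 + 1.32×463) / 1250 = 0.687 M.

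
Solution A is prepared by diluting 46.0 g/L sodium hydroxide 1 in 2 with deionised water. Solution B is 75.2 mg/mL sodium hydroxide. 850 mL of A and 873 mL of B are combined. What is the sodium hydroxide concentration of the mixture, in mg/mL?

C_A = 46.0 g/L / 2 = 23.0 g/L.
C_B = 75.2 mg/mL = 75.2 g/L.
C_mix = (C_A·V_A + C_B·V_B)/(V_A + V_B) = (23.0×850 + 75.2×873) / 1723 = 49.4 g/L = 49.4 mg/mL.

49.4 mg/mL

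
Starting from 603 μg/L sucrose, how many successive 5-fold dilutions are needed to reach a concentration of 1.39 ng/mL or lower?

4

Need 5ⁿ ≥ 434, so n ≥ log(434)/log(5) = 3.77.
Minimum whole steps: n = 4.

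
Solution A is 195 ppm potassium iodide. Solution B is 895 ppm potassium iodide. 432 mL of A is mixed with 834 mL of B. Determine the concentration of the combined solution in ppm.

C_mix = (C_A·V_A + C_B·V_B)/(V_A + V_B) = (195×432 + 895×834) / 1266 = 656 ppm.

656 ppm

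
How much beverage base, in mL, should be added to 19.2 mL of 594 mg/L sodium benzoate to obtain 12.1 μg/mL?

923 mL

12.1 μg/mL = 12.1 mg/L.
V₂ = C₁V₁/C₂ = 594 × 19.2 / 12.1 = 943 mL.
Diluent to add = V₂ − V₁ = 943 − 19.2 = 923 mL.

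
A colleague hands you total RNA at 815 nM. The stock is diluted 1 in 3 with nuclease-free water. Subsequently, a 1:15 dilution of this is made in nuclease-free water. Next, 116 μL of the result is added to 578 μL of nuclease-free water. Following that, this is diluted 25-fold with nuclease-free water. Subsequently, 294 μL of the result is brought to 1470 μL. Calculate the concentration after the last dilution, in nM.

0.0242 nM

Overall dilution factor = 3 × 15 × 5.983 × 25 × 5 = 3.37 × 10⁴.
815 nM / 3.37 × 10⁴ = 0.0242 nM.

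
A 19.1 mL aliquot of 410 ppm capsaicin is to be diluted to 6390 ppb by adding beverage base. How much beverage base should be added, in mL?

1210 mL

6390 ppb = 6.39 ppm.
V₂ = C₁V₁/C₂ = 410 × 19.1 / 6.39 = 1226 mL.
Diluent to add = V₂ − V₁ = 1226 − 19.1 = 1210 mL.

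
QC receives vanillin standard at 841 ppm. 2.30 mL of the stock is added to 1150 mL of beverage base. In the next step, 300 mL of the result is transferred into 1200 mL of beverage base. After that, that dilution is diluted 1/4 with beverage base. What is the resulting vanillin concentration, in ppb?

Overall dilution factor = 501 × 5 × 4 = 1.00 × 10⁴.
841 ppm / 1.00 × 10⁴ = 0.0839 ppm = 83.9 ppb.

83.9 ppb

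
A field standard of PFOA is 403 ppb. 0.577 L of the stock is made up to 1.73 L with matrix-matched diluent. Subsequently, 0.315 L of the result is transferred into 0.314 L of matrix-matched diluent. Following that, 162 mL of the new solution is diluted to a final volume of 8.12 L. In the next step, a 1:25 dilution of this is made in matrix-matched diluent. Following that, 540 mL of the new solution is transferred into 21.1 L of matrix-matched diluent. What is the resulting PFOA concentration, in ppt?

Overall dilution factor = 2.998 × 1.997 × 50.12 × 25 × 40.07 = 3.01 × 10⁵.
403 ppb / 3.01 × 10⁵ = 1.34 × 10⁻³ ppb = 1.34 ppt.

1.34 ppt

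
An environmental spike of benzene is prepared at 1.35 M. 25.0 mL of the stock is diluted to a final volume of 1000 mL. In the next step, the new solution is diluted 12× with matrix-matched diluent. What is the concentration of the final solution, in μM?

Overall dilution factor = 40 × 12 = 480.
1.35 M / 480 = 2.81 × 10⁻³ M = 2810 μM.

2810 μM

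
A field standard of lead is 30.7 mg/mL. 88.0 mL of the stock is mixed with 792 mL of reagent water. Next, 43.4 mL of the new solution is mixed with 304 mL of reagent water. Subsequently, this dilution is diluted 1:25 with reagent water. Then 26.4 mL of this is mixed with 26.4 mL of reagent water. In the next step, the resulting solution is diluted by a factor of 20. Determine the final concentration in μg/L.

384 μg/L

Overall dilution factor = 10 × 8.005 × 25 × 2 × 20 = 8.00 × 10⁴.
30.7 mg/mL / 8.00 × 10⁴ = 3.84 × 10⁻⁴ mg/mL = 384 μg/L.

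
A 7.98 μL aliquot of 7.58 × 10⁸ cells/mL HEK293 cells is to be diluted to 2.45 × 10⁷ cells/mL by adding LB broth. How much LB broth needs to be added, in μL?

239 μL

V₂ = C₁V₁/C₂ = 7.58 × 10⁸ × 7.98 / 2.45 × 10⁷ = 247 μL.
Diluent to add = V₂ − V₁ = 247 − 7.98 = 239 μL.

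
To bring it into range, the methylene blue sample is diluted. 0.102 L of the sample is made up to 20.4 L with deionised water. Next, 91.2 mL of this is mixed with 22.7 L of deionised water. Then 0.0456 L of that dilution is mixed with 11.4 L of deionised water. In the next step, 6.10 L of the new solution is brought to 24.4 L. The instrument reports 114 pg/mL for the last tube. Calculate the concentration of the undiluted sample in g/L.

5.72 g/L

Overall dilution factor = 200 × 249.9 × 251 × 4 = 5.02 × 10⁷.
Original = 114 pg/mL × 5.02 × 10⁷ = 5.72 × 10⁹ pg/mL = 5.72 g/L.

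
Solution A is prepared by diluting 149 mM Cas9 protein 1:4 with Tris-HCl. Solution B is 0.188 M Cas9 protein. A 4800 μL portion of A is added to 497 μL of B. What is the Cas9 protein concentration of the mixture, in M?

0.0514 M

C_A = 149 mM / 4 = 37.2 mM.
C_B = 0.188 M = 188 mM.
C_mix = (C_A·V_A + C_B·V_B)/(V_A + V_B) = (37.2×4800 + 188×497) / 5297 = 51.4 mM = 0.0514 M.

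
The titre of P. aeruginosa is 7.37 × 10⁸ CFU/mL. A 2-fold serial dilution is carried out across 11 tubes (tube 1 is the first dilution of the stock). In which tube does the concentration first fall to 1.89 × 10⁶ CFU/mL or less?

tube 9

Tube n has concentration 7.37 × 10⁸ CFU/mL / 2ⁿ.
Need 2ⁿ ≥ 7.37 × 10⁸ CFU/mL / 1.89 × 10⁶ CFU/mL = 390, so n ≥ 8.61.
First such tube: n = 9.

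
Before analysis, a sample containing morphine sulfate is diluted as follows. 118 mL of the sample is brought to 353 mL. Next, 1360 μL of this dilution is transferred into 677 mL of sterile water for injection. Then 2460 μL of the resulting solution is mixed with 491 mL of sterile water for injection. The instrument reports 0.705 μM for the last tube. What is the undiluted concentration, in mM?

211 mM

Overall dilution factor = 2.992 × 498.8 × 200.6 = 2.99 × 10⁵.
Original = 0.705 μM × 2.99 × 10⁵ = 2.11 × 10⁵ μM = 211 mM.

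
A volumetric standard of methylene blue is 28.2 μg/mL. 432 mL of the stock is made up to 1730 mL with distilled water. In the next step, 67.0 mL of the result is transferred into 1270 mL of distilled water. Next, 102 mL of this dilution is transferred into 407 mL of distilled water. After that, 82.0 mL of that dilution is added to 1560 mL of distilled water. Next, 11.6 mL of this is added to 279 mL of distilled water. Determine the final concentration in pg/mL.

Overall dilution factor = 4.005 × 19.96 × 4.990 × 20.02 × 25.05 = 2.00 × 10⁵.
28.2 μg/mL / 2.00 × 10⁵ = 1.41 × 10⁻⁴ μg/mL = 141 pg/mL.

141 pg/mL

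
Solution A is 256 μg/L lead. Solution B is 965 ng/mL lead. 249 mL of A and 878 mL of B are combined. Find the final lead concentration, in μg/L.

808 μg/L

C_B = 965 ng/mL = 965 μg/L.
C_mix = (C_A·V_A + C_B·V_B)/(V_A + V_B) = (256×249 + 965×878) / 1127 = 808 μg/L.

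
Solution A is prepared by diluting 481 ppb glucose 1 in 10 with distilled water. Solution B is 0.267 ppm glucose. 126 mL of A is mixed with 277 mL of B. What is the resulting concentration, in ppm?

C_A = 481 ppb / 10 = 48.1 ppb.
C_B = 0.267 ppm = 267 ppb.
C_mix = (C_A·V_A + C_B·V_B)/(V_A + V_B) = (48.1×126 + 267×277) / 403.0 = 199 ppb = 0.199 ppm.

0.199 ppm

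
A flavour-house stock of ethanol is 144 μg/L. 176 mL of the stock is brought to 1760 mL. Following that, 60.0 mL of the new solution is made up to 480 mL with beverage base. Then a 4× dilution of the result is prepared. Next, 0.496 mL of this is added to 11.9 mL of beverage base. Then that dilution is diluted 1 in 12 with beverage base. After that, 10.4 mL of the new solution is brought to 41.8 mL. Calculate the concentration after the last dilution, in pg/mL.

0.373 pg/mL

Overall dilution factor = 10 × 8 × 4 × 24.99 × 12 × 4.019 = 3.86 × 10⁵.
144 μg/L / 3.86 × 10⁵ = 3.73 × 10⁻⁴ μg/L = 0.373 pg/mL.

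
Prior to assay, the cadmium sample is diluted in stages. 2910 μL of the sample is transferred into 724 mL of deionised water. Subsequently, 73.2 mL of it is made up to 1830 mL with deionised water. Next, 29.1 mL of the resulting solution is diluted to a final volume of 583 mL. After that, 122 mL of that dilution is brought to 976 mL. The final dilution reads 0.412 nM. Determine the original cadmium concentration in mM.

0.412 mM

Overall dilution factor = 249.8 × 25 × 20.03 × 8 = 1.00 × 10⁶.
Original = 0.412 nM × 1.00 × 10⁶ = 4.12 × 10⁵ nM = 0.412 mM.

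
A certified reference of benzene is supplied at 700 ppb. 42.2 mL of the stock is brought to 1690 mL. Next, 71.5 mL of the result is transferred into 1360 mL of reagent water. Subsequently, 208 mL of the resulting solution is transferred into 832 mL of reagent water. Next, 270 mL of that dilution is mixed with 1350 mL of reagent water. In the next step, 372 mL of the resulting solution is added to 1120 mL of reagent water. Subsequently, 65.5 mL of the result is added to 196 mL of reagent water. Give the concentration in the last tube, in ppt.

1.82 ppt

Overall dilution factor = 40.05 × 20.02 × 5 × 6 × 4.011 × 3.992 = 3.85 × 10⁵.
700 ppb / 3.85 × 10⁵ = 1.82 × 10⁻³ ppb = 1.82 ppt.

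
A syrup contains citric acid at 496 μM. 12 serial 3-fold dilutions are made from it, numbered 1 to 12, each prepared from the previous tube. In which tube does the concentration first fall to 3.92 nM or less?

tube 11

Tube n has concentration 496 μM / 3ⁿ.
Need 3ⁿ ≥ 496 μM / 3.92 nM = 1.27 × 10⁵, so n ≥ 10.69.
First such tube: n = 11.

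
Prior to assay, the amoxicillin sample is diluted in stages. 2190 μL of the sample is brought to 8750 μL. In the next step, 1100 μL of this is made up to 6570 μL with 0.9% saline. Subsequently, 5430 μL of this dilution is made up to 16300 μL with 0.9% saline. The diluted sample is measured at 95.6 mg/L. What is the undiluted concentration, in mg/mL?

Overall dilution factor = 3.995 × 5.973 × 3.002 = 71.6.
Original = 95.6 mg/L × 71.6 = 6848 mg/L = 6.85 mg/mL.

6.85 mg/mL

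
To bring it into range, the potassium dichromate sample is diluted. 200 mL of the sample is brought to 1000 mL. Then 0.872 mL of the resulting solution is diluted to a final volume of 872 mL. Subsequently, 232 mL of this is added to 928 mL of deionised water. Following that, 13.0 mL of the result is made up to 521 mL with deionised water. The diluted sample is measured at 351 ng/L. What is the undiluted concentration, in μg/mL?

Overall dilution factor = 5 × 1000 × 5 × 40.08 = 1.00 × 10⁶.
Original = 351 ng/L × 1.00 × 10⁶ = 3.52 × 10⁸ ng/L = 352 μg/mL.

352 μg/mL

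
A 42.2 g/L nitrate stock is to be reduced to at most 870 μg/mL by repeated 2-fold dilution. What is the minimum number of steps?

Need 2ⁿ ≥ 48.5, so n ≥ log(48.5)/log(2) = 5.60.
Minimum whole steps: n = 6.

6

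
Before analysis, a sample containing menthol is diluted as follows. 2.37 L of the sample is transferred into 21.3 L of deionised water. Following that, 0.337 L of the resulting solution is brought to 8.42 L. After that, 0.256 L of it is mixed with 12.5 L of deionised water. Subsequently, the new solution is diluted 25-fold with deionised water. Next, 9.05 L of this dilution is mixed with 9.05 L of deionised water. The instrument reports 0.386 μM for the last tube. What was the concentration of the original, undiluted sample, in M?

Overall dilution factor = 9.987 × 24.99 × 49.83 × 25 × 2 = 6.22 × 10⁵.
Original = 0.386 μM × 6.22 × 10⁵ = 2.40 × 10⁵ μM = 0.240 M.

0.240 M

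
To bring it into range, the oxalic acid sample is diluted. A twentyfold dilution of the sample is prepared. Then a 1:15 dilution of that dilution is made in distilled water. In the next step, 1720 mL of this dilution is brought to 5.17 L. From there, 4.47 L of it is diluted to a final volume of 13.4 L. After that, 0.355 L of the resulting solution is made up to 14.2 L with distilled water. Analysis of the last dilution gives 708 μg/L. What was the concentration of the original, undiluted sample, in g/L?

76.6 g/L

Overall dilution factor = 20 × 15 × 3.006 × 2.998 × 40 = 1.08 × 10⁵.
Original = 708 μg/L × 1.08 × 10⁵ = 7.66 × 10⁷ μg/L = 76.6 g/L.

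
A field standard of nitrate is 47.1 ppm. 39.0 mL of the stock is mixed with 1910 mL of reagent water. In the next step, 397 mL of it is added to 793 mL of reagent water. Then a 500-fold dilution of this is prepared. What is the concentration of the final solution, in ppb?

0.629 ppb

Overall dilution factor = 49.97 × 2.997 × 500 = 7.49 × 10⁴.
47.1 ppm / 7.49 × 10⁴ = 6.29 × 10⁻⁴ ppm = 0.629 ppb.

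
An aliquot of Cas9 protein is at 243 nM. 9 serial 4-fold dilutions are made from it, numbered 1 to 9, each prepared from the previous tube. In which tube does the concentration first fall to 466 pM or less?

tube 5

Tube n has concentration 243 nM / 4ⁿ.
Need 4ⁿ ≥ 243 nM / 466 pM = 521, so n ≥ 4.51.
First such tube: n = 5.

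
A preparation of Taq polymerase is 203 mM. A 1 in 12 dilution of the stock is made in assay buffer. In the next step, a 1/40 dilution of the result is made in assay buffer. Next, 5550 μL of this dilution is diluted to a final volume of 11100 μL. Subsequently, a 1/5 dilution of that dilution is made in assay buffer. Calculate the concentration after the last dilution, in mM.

0.0423 mM

Overall dilution factor = 12 × 40 × 2 × 5 = 4800.
203 mM / 4800 = 0.0423 mM.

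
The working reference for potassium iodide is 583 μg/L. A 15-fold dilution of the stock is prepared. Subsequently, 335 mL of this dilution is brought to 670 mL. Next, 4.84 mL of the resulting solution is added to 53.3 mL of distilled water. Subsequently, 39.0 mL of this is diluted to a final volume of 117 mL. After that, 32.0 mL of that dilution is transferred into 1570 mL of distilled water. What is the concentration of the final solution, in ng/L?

Overall dilution factor = 15 × 2 × 12.01 × 3 × 50.06 = 5.41 × 10⁴.
583 μg/L / 5.41 × 10⁴ = 0.0108 μg/L = 10.8 ng/L.

10.8 ng/L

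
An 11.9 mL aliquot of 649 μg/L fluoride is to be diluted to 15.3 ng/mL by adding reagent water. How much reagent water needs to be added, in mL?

15.3 ng/mL = 15.3 μg/L.
V₂ = C₁V₁/C₂ = 649 × 11.9 / 15.3 = 505 mL.
Diluent to add = V₂ − V₁ = 505 − 11.9 = 493 mL.

493 mL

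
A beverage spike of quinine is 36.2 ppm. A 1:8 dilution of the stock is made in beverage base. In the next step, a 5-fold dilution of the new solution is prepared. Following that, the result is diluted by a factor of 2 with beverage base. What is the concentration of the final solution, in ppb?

452 ppb

Overall dilution factor = 8 × 5 × 2 = 80.0.
36.2 ppm / 80.0 = 0.453 ppm = 452 ppb.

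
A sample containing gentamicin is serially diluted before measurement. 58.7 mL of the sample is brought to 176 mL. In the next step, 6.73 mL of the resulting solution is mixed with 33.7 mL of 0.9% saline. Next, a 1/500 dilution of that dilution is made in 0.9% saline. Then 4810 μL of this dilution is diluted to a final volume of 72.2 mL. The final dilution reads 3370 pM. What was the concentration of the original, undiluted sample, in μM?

456 μM

Overall dilution factor = 2.998 × 6.007 × 500 × 15.01 = 1.35 × 10⁵.
Original = 3370 pM × 1.35 × 10⁵ = 4.56 × 10⁸ pM = 456 μM.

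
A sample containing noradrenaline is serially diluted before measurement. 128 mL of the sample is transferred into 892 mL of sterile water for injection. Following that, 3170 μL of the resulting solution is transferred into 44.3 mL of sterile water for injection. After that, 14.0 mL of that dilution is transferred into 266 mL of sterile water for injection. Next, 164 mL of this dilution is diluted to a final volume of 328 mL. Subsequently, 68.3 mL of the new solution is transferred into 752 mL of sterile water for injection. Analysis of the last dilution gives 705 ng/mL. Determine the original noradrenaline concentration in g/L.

40.4 g/L

Overall dilution factor = 7.969 × 14.97 × 20 × 2 × 12.01 = 5.73 × 10⁴.
Original = 705 ng/mL × 5.73 × 10⁴ = 4.04 × 10⁷ ng/mL = 40.4 g/L.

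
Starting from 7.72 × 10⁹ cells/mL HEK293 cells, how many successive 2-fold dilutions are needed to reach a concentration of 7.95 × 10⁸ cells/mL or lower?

Need 2ⁿ ≥ 9.71, so n ≥ log(9.71)/log(2) = 3.28.
Minimum whole steps: n = 4.

4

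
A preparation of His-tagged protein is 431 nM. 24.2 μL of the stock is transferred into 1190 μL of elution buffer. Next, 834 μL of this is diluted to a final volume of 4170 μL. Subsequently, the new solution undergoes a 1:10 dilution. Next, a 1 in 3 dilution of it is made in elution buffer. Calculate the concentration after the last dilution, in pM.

Overall dilution factor = 50.17 × 5 × 10 × 3 = 7526.
431 nM / 7526 = 0.0573 nM = 57.3 pM.

57.3 pM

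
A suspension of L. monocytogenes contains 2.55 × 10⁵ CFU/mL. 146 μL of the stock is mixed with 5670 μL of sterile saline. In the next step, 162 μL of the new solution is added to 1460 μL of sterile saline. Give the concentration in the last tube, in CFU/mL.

Overall dilution factor = 39.84 × 10.01 = 399.
2.55 × 10⁵ CFU/mL / 399 = 639 CFU/mL.

639 CFU/mL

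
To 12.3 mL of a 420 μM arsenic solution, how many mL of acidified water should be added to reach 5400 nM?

944 mL

5400 nM = 5.40 μM.
V₂ = C₁V₁/C₂ = 420 × 12.3 / 5.40 = 957 mL.
Diluent to add = V₂ − V₁ = 957 − 12.3 = 944 mL.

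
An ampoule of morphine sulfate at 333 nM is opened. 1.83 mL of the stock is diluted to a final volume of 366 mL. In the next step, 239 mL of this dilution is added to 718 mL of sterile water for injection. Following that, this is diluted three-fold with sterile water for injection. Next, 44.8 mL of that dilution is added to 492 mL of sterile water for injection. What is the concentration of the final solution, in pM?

11.6 pM

Overall dilution factor = 200 × 4.004 × 3 × 11.98 = 2.88 × 10⁴.
333 nM / 2.88 × 10⁴ = 0.0116 nM = 11.6 pM.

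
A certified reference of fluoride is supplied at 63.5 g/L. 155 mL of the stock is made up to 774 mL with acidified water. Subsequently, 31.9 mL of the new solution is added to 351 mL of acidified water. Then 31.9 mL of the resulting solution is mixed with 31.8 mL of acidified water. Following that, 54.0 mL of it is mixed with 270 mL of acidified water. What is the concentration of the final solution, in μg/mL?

88.4 μg/mL

Overall dilution factor = 4.994 × 12.00 × 1.997 × 6 = 718.
63.5 g/L / 718 = 0.0884 g/L = 88.4 μg/mL.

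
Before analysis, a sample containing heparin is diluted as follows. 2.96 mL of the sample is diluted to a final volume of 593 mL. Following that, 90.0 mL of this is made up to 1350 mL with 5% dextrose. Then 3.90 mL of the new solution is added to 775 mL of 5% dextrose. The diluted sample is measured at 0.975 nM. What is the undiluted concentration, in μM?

585 μM

Overall dilution factor = 200.3 × 15 × 199.7 = 6.00 × 10⁵.
Original = 0.975 nM × 6.00 × 10⁵ = 5.85 × 10⁵ nM = 585 μM.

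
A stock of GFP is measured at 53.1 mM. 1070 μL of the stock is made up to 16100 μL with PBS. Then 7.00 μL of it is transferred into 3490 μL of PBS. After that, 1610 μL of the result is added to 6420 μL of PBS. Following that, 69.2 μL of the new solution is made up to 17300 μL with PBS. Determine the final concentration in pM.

5670 pM

Overall dilution factor = 15.05 × 499.6 × 4.988 × 250 = 9.37 × 10⁶.
53.1 mM / 9.37 × 10⁶ = 5.67 × 10⁻⁶ mM = 5670 pM.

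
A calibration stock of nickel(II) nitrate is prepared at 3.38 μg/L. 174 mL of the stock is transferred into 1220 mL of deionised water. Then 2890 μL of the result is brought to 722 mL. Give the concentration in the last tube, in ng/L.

Overall dilution factor = 8.011 × 249.8 = 2001.
3.38 μg/L / 2001 = 1.69 × 10⁻³ μg/L = 1.69 ng/L.

1.69 ng/L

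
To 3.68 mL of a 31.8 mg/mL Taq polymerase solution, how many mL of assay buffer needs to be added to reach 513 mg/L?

224 mL

513 mg/L = 0.513 mg/mL.
V₂ = C₁V₁/C₂ = 31.8 × 3.68 / 0.513 = 228 mL.
Diluent to add = V₂ − V₁ = 228 − 3.68 = 224 mL.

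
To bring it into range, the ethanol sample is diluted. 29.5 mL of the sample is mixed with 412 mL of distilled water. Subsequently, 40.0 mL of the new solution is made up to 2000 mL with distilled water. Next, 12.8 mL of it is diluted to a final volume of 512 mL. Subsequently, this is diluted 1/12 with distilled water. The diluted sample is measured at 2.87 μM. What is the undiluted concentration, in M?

1.03 M

Overall dilution factor = 14.97 × 50 × 40 × 12 = 3.59 × 10⁵.
Original = 2.87 μM × 3.59 × 10⁵ = 1.03 × 10⁶ μM = 1.03 M.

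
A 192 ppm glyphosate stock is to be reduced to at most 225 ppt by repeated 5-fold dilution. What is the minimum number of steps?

9

Need 5ⁿ ≥ 8.53 × 10⁵, so n ≥ log(8.53 × 10⁵)/log(5) = 8.49.
Minimum whole steps: n = 9.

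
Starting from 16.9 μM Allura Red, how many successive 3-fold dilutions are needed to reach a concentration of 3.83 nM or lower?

8

Need 3ⁿ ≥ 4413, so n ≥ log(4413)/log(3) = 7.64.
Minimum whole steps: n = 8.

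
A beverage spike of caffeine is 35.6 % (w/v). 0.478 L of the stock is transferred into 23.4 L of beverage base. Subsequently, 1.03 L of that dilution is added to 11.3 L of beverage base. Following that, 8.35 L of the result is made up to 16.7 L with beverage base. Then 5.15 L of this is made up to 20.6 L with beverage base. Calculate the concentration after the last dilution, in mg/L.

Overall dilution factor = 49.95 × 11.97 × 2 × 4 = 4784.
35.6 % (w/v) / 4784 = 7.44 × 10⁻³ % (w/v) = 74.4 mg/L.

74.4 mg/L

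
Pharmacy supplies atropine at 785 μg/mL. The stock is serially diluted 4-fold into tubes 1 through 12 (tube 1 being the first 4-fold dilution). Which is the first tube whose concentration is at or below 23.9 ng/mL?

Tube n has concentration 785 μg/mL / 4ⁿ.
Need 4ⁿ ≥ 785 μg/mL / 23.9 ng/mL = 3.28 × 10⁴, so n ≥ 7.50.
First such tube: n = 8.

tube 8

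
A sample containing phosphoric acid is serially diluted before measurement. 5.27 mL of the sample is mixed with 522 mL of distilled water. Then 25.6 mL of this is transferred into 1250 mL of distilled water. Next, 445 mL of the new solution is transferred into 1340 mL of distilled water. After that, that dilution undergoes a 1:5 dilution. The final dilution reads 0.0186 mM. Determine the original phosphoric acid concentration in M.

Overall dilution factor = 100.1 × 49.83 × 4.011 × 5 = 10.00 × 10⁴.
Original = 0.0186 mM × 10.00 × 10⁴ = 1860 mM = 1.86 M.

1.86 M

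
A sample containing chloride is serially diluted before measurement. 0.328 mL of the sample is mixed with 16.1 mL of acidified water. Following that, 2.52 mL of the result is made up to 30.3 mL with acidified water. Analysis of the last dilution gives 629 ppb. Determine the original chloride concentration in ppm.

379 ppm

Overall dilution factor = 50.09 × 12.02 = 602.
Original = 629 ppb × 602 = 3.79 × 10⁵ ppb = 379 ppm.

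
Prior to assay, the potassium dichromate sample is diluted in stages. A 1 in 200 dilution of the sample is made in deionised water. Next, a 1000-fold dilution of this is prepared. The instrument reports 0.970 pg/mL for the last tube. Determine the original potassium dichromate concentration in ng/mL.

194 ng/mL

Overall dilution factor = 200 × 1000 = 2.00 × 10⁵.
Original = 0.970 pg/mL × 2.00 × 10⁵ = 1.94 × 10⁵ pg/mL = 194 ng/mL.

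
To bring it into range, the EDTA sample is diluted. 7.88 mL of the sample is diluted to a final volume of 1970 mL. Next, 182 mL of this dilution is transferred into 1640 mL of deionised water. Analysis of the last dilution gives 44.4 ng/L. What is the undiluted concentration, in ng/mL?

111 ng/mL

Overall dilution factor = 250 × 10.01 = 2503.
Original = 44.4 ng/L × 2503 = 1.11 × 10⁵ ng/L = 111 ng/mL.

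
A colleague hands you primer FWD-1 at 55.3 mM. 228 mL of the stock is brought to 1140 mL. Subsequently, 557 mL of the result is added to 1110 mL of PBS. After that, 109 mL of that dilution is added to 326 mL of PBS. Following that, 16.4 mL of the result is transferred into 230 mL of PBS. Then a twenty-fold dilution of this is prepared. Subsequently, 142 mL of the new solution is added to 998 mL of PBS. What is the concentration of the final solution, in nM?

384 nM

Overall dilution factor = 5 × 2.993 × 3.991 × 15.02 × 20 × 8.028 = 1.44 × 10⁵.
55.3 mM / 1.44 × 10⁵ = 3.84 × 10⁻⁴ mM = 384 nM.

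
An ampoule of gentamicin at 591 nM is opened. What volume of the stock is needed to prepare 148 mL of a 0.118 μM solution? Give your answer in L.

0.118 μM = 118 nM.
V₁ = C₂V₂/C₁ = 118 × 148 / 591 = 29.5 mL = 0.0295 L.

0.0295 L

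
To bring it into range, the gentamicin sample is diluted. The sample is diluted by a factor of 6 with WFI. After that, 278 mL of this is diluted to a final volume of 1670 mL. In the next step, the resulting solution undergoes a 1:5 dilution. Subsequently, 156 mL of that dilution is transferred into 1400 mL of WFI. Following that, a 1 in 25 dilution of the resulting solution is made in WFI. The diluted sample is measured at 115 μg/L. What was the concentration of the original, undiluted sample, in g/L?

Overall dilution factor = 6 × 6.007 × 5 × 9.974 × 25 = 4.49 × 10⁴.
Original = 115 μg/L × 4.49 × 10⁴ = 5.17 × 10⁶ μg/L = 5.17 g/L.

5.17 g/L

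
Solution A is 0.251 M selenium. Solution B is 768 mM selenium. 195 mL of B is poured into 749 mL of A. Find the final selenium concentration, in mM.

C_B = 768 mM = 0.768 M.
C_mix = (C_A·V_A + C_B·V_B)/(V_A + V_B) = (0.251×749 + 0.768×195) / 944.0 = 0.358 M = 358 mM.

358 mM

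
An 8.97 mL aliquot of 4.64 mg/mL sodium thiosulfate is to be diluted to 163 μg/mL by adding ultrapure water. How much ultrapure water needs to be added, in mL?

246 mL

163 μg/mL = 0.163 mg/mL.
V₂ = C₁V₁/C₂ = 4.64 × 8.97 / 0.163 = 255 mL.
Diluent to add = V₂ − V₁ = 255 − 8.97 = 246 mL.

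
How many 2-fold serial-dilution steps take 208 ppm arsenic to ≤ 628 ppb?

Need 2ⁿ ≥ 331, so n ≥ log(331)/log(2) = 8.37.
Minimum whole steps: n = 9.

9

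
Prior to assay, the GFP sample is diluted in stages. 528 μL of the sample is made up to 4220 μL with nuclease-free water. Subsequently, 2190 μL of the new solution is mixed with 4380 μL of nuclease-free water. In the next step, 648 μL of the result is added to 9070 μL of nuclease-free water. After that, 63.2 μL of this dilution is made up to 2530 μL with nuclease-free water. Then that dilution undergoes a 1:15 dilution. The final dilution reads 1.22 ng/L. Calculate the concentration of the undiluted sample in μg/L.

263 μg/L

Overall dilution factor = 7.992 × 3 × 15.00 × 40.03 × 15 = 2.16 × 10⁵.
Original = 1.22 ng/L × 2.16 × 10⁵ = 2.63 × 10⁵ ng/L = 263 μg/L.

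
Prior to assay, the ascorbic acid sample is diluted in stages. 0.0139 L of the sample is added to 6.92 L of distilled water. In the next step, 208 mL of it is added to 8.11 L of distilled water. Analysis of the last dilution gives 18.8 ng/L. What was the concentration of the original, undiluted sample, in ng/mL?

375 ng/mL

Overall dilution factor = 498.8 × 39.99 = 1.99 × 10⁴.
Original = 18.8 ng/L × 1.99 × 10⁴ = 3.75 × 10⁵ ng/L = 375 ng/mL.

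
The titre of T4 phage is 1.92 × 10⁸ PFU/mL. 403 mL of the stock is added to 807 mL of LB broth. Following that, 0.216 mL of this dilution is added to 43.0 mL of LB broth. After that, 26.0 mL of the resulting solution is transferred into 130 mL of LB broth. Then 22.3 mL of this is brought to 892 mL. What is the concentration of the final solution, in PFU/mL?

1330 PFU/mL

Overall dilution factor = 3.002 × 200.1 × 6 × 40 = 1.44 × 10⁵.
1.92 × 10⁸ PFU/mL / 1.44 × 10⁵ = 1330 PFU/mL.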